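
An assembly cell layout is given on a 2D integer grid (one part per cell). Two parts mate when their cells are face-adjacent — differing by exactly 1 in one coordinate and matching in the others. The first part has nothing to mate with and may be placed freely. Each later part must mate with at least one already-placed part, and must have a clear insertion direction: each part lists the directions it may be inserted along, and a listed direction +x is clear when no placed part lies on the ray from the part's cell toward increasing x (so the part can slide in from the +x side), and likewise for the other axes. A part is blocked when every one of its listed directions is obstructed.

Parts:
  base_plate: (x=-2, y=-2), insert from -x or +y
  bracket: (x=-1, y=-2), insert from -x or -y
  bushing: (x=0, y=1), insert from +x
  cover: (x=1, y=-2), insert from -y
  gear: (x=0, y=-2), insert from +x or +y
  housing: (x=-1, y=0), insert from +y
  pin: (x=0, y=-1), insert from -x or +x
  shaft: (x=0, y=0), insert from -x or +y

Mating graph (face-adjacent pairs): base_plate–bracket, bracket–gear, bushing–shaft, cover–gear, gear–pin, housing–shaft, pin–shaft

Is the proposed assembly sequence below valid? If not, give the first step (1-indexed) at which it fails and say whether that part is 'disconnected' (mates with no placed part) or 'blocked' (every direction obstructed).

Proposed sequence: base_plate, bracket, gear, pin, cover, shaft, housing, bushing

Valid

1. base_plate@(-2, -2) [-x clear] — {base_plate}
2. bracket@(-1, -2) [-y clear] — {base_plate, bracket}
3. gear@(0, -2) [+x clear] — {base_plate, bracket, gear}
4. pin@(0, -1) [-x clear] — {base_plate, bracket, gear, pin}
5. cover@(1, -2) [-y clear] — {base_plate, bracket, cover, gear, pin}
6. shaft@(0, 0) [-x clear] — {base_plate, bracket, cover, gear, pin, shaft}
7. housing@(-1, 0) [+y clear] — {base_plate, bracket, cover, gear, housing, pin, shaft}
8. bushing@(0, 1) [+x clear] — {base_plate, bracket, bushing, cover, gear, housing, pin, shaft}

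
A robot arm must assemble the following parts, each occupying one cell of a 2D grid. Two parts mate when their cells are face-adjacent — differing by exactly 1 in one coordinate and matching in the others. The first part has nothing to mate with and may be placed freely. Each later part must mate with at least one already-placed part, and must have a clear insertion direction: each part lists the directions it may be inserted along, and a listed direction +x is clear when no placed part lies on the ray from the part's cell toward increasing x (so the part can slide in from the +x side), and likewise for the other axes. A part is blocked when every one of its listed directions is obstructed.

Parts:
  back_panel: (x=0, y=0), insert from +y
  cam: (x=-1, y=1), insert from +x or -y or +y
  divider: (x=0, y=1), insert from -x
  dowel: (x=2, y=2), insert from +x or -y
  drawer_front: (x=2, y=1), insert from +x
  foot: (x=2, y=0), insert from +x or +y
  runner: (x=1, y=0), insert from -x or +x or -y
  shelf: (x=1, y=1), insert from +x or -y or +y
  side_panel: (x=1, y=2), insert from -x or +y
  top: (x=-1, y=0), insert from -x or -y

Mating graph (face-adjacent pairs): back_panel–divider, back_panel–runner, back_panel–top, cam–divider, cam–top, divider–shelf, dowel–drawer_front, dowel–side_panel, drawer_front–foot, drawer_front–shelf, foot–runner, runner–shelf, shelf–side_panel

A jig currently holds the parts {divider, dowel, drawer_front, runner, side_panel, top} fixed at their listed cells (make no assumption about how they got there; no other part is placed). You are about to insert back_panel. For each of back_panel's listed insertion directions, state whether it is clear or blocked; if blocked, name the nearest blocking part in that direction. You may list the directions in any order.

+y: blocked by divider

+y: nearest on ray is divider@(0, 1) ⇒ blocked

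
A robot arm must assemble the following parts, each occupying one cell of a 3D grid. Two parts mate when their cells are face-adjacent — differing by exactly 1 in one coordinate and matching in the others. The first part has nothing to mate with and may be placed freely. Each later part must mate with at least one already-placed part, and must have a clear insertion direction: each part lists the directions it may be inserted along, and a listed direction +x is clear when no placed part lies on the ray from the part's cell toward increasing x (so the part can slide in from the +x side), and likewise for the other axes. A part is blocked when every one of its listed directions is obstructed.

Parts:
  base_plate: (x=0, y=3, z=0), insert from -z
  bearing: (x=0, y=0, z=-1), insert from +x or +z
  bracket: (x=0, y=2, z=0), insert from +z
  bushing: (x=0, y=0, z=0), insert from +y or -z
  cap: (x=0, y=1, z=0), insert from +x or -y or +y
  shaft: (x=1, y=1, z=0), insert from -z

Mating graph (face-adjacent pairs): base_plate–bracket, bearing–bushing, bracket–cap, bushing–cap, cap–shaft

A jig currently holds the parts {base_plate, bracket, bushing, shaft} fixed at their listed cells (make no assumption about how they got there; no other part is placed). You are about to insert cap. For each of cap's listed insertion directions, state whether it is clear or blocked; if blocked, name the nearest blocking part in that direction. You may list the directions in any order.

+x: nearest on ray is shaft@(1, 1, 0) ⇒ blocked
-y: nearest on ray is bushing@(0, 0, 0) ⇒ blocked
+y: nearest on ray is bracket@(0, 2, 0) ⇒ blocked

+x: blocked by shaft; +y: blocked by bracket; -y: blocked by bushing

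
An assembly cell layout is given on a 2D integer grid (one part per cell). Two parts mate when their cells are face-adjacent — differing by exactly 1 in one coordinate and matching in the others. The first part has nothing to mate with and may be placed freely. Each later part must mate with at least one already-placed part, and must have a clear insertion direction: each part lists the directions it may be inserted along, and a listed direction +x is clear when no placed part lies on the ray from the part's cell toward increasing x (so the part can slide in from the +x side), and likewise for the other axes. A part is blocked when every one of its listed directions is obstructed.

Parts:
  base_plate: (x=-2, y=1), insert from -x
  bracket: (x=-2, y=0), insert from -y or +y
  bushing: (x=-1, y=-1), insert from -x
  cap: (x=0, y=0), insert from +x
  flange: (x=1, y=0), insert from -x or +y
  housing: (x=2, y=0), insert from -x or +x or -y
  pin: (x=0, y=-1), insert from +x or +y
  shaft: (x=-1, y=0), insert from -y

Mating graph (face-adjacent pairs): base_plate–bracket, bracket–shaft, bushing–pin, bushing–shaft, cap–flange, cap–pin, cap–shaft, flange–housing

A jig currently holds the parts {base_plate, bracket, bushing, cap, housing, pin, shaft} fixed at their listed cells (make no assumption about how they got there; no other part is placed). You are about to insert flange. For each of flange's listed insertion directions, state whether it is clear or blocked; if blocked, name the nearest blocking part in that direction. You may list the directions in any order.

+y: clear; -x: blocked by cap

-x: nearest on ray is cap@(0, 0) ⇒ blocked
+y: ray from flange(1, 0) has no placed part ⇒ clear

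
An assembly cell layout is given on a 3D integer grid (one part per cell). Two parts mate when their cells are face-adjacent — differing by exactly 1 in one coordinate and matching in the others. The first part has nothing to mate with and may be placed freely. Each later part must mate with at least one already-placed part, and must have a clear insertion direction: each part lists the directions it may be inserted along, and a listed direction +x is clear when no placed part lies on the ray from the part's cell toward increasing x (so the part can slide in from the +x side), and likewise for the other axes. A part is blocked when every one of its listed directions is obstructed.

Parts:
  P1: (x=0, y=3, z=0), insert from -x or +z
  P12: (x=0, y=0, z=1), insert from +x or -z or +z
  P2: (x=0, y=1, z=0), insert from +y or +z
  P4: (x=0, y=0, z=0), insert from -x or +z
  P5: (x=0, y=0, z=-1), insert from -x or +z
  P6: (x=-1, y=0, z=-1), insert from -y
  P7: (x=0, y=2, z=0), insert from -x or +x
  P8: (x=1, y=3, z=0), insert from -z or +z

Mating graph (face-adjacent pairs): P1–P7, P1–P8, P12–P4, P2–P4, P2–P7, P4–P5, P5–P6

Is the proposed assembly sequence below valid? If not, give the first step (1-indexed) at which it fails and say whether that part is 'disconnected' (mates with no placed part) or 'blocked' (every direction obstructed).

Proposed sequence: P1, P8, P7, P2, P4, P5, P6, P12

1. P1@(0, 3, 0) [-x clear] — {P1}
2. P8@(1, 3, 0) [-z clear] — {P1, P8}
3. P7@(0, 2, 0) [-x clear] — {P1, P7, P8}
4. P2@(0, 1, 0) [+z clear] — {P1, P2, P7, P8}
5. P4@(0, 0, 0) [-x clear] — {P1, P2, P4, P7, P8}
6. P5@(0, 0, -1) [-x clear] — {P1, P2, P4, P5, P7, P8}
7. P6@(-1, 0, -1) [-y clear] — {P1, P2, P4, P5, P6, P7, P8}
8. P12@(0, 0, 1) [+x clear] — {P1, P12, P2, P4, P5, P6, P7, P8}

Valid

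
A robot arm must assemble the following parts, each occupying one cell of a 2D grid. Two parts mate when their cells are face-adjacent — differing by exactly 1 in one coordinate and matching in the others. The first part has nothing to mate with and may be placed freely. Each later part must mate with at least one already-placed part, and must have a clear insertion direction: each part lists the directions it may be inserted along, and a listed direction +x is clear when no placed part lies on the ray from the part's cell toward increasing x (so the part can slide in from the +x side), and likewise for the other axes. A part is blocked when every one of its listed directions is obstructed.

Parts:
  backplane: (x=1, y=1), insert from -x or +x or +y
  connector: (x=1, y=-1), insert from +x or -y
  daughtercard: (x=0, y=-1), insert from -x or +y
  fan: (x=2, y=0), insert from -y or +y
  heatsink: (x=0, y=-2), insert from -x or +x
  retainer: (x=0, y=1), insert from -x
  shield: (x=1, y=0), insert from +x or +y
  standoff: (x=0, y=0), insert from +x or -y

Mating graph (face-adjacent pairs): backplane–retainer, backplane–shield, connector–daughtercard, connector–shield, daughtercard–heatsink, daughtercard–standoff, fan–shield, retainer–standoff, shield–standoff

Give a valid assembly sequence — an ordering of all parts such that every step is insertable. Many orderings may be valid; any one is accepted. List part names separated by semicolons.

1. shield@(1, 0) [+x clear] — {shield}
2. connector@(1, -1) [+x clear] — {connector, shield}
3. standoff@(0, 0) [-y clear] — {connector, shield, standoff}
4. daughtercard@(0, -1) [-x clear] — {connector, daughtercard, shield, standoff}
5. heatsink@(0, -2) [-x clear] — {connector, daughtercard, heatsink, shield, standoff}
6. retainer@(0, 1) [-x clear] — {connector, daughtercard, heatsink, retainer, shield, standoff}
7. fan@(2, 0) [-y clear] — {connector, daughtercard, fan, heatsink, retainer, shield, standoff}
8. backplane@(1, 1) [+x clear] — {backplane, connector, daughtercard, fan, heatsink, retainer, shield, standoff}

shield; connector; standoff; daughtercard; heatsink; retainer; fan; backplane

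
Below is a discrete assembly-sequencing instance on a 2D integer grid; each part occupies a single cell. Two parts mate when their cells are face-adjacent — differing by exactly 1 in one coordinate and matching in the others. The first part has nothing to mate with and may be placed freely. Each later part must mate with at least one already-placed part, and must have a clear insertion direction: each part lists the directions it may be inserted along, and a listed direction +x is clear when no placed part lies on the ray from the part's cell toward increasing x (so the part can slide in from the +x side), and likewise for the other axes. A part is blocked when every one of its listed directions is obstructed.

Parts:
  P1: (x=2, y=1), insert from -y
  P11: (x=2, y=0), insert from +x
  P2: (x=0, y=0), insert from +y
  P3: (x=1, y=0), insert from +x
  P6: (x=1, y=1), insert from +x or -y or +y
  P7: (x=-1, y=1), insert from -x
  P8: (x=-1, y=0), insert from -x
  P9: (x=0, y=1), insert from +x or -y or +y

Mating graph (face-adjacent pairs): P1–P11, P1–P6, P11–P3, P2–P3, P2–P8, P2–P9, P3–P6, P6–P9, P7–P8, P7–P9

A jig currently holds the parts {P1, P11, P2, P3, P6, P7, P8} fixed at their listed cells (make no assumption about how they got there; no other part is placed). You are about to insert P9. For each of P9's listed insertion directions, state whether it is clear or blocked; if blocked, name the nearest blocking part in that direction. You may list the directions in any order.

+x: blocked by P6; +y: clear; -y: blocked by P2

+x: nearest on ray is P6@(1, 1) ⇒ blocked
-y: nearest on ray is P2@(0, 0) ⇒ blocked
+y: ray from P9(0, 1) has no placed part ⇒ clear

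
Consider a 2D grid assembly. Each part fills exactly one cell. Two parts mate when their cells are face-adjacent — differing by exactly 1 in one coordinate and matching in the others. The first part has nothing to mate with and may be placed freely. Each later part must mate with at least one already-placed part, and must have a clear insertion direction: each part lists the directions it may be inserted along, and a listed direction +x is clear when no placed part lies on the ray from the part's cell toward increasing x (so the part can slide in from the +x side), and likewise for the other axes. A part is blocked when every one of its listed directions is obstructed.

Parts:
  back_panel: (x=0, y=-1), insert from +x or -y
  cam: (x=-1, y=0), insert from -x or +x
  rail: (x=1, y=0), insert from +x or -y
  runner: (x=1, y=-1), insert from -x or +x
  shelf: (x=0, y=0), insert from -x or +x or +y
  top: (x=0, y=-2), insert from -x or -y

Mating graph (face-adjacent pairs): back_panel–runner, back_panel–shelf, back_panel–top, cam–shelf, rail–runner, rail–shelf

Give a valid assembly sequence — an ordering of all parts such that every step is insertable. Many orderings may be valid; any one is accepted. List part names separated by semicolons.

cam; shelf; rail; runner; back_panel; top

1. cam@(-1, 0) [-x clear] — {cam}
2. shelf@(0, 0) [+x clear] — {cam, shelf}
3. rail@(1, 0) [+x clear] — {cam, rail, shelf}
4. runner@(1, -1) [-x clear] — {cam, rail, runner, shelf}
5. back_panel@(0, -1) [-y clear] — {back_panel, cam, rail, runner, shelf}
6. top@(0, -2) [-x clear] — {back_panel, cam, rail, runner, shelf, top}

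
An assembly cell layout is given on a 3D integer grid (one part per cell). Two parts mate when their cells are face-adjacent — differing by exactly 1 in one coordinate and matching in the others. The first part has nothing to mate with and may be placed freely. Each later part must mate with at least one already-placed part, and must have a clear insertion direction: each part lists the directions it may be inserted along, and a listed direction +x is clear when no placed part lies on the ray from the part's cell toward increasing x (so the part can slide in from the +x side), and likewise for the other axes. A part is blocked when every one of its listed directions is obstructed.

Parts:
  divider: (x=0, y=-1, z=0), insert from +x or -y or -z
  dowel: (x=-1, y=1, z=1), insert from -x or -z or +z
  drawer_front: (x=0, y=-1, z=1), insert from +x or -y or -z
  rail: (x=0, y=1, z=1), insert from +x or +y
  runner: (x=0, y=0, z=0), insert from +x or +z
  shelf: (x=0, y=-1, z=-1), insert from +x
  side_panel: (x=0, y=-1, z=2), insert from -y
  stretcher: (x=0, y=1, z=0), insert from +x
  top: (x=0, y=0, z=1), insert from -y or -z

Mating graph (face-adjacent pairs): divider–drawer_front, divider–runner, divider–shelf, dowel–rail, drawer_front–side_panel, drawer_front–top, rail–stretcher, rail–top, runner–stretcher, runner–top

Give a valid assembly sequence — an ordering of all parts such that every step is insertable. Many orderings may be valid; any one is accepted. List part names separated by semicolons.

divider; drawer_front; top; side_panel; rail; dowel; stretcher; runner; shelf

1. divider@(0, -1, 0) [+x clear] — {divider}
2. drawer_front@(0, -1, 1) [+x clear] — {divider, drawer_front}
3. top@(0, 0, 1) [-z clear] — {divider, drawer_front, top}
4. side_panel@(0, -1, 2) [-y clear] — {divider, drawer_front, side_panel, top}
5. rail@(0, 1, 1) [+x clear] — {divider, drawer_front, rail, side_panel, top}
6. dowel@(-1, 1, 1) [-x clear] — {divider, dowel, drawer_front, rail, side_panel, top}
7. stretcher@(0, 1, 0) [+x clear] — {divider, dowel, drawer_front, rail, side_panel, stretcher, top}
8. runner@(0, 0, 0) [+x clear] — {divider, dowel, drawer_front, rail, runner, side_panel, stretcher, top}
9. shelf@(0, -1, -1) [+x clear] — {divider, dowel, drawer_front, rail, runner, shelf, side_panel, stretcher, top}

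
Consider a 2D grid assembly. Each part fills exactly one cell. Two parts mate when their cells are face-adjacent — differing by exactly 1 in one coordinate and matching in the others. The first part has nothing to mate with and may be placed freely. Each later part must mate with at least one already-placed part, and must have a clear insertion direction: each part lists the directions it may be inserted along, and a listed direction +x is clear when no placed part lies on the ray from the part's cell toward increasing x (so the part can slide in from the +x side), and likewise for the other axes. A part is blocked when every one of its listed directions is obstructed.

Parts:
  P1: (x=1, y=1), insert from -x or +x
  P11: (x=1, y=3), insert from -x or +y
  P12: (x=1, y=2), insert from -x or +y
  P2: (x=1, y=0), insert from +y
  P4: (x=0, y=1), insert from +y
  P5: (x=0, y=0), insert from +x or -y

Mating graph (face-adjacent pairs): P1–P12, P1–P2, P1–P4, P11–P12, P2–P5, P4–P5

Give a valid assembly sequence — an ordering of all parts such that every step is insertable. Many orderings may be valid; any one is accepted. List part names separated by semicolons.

P2; P1; P5; P4; P12; P11

1. P2@(1, 0) [+y clear] — {P2}
2. P1@(1, 1) [-x clear] — {P1, P2}
3. P5@(0, 0) [-y clear] — {P1, P2, P5}
4. P4@(0, 1) [+y clear] — {P1, P2, P4, P5}
5. P12@(1, 2) [-x clear] — {P1, P12, P2, P4, P5}
6. P11@(1, 3) [-x clear] — {P1, P11, P12, P2, P4, P5}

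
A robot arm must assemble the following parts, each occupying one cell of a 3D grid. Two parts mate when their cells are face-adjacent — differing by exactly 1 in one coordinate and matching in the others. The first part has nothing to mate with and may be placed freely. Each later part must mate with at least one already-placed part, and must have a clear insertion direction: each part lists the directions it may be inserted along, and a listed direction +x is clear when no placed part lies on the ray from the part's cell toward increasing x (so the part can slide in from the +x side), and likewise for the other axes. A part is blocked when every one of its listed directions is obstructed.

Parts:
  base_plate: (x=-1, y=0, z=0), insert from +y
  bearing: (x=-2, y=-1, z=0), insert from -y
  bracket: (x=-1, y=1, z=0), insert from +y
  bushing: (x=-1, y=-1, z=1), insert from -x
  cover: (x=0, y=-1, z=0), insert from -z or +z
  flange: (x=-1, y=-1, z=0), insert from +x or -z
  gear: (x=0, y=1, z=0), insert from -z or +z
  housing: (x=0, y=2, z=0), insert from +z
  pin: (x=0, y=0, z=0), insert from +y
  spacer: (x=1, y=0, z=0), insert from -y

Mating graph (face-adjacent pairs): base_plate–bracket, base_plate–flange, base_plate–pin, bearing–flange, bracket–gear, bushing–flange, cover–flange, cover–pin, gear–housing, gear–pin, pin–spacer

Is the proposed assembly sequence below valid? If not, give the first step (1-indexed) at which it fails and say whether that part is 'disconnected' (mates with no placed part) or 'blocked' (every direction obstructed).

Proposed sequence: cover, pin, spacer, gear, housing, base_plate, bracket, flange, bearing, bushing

1. cover@(0, -1, 0) [-z clear] — {cover}
2. pin@(0, 0, 0) [+y clear] — {cover, pin}
3. spacer@(1, 0, 0) [-y clear] — {cover, pin, spacer}
4. gear@(0, 1, 0) [-z clear] — {cover, gear, pin, spacer}
5. housing@(0, 2, 0) [+z clear] — {cover, gear, housing, pin, spacer}
6. base_plate@(-1, 0, 0) [+y clear] — {base_plate, cover, gear, housing, pin, spacer}
7. bracket@(-1, 1, 0) [+y clear] — {base_plate, bracket, cover, gear, housing, pin, spacer}
8. flange@(-1, -1, 0) [-z clear] — {base_plate, bracket, cover, flange, gear, housing, pin, spacer}
9. bearing@(-2, -1, 0) [-y clear] — {base_plate, bearing, bracket, cover, flange, gear, housing, pin, spacer}
10. bushing@(-1, -1, 1) [-x clear] — {base_plate, bearing, bracket, bushing, cover, flange, gear, housing, pin, spacer}

Valid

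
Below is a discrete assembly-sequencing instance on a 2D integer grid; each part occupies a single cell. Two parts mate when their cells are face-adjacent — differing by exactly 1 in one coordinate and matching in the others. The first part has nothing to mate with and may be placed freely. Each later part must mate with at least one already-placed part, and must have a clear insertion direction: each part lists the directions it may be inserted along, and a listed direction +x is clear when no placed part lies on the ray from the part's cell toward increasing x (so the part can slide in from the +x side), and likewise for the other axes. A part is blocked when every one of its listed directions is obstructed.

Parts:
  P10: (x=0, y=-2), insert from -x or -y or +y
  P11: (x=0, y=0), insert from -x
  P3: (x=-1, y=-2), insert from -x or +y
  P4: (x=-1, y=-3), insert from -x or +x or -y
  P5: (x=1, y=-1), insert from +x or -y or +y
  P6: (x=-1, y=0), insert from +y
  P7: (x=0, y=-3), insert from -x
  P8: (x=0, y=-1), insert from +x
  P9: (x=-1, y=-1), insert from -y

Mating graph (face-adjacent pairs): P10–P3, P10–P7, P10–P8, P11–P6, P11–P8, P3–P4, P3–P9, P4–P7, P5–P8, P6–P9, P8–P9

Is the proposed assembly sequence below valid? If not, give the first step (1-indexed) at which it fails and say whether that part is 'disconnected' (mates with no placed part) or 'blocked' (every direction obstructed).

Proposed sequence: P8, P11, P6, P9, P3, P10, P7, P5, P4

Valid

1. P8@(0, -1) [+x clear] — {P8}
2. P11@(0, 0) [-x clear] — {P11, P8}
3. P6@(-1, 0) [+y clear] — {P11, P6, P8}
4. P9@(-1, -1) [-y clear] — {P11, P6, P8, P9}
5. P3@(-1, -2) [-x clear] — {P11, P3, P6, P8, P9}
6. P10@(0, -2) [-y clear] — {P10, P11, P3, P6, P8, P9}
7. P7@(0, -3) [-x clear] — {P10, P11, P3, P6, P7, P8, P9}
8. P5@(1, -1) [+x clear] — {P10, P11, P3, P5, P6, P7, P8, P9}
9. P4@(-1, -3) [-x clear] — {P10, P11, P3, P4, P5, P6, P7, P8, P9}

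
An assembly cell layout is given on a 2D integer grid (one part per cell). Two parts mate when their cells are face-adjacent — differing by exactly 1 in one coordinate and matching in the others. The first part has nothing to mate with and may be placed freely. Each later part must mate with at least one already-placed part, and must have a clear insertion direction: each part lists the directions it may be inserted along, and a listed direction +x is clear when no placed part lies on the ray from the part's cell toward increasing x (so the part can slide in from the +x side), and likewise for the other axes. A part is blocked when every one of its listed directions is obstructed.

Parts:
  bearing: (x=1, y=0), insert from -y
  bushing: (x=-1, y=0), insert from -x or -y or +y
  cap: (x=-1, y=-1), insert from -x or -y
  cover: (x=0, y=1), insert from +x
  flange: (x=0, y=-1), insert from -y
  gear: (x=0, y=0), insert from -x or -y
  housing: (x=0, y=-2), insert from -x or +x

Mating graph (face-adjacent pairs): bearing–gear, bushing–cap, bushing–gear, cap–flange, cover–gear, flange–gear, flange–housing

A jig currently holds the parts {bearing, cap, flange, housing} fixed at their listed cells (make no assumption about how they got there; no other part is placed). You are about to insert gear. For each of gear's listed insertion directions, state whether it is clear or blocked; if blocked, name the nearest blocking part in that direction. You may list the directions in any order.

-x: clear; -y: blocked by flange

-x: ray from gear(0, 0) has no placed part ⇒ clear
-y: nearest on ray is flange@(0, -1) ⇒ blocked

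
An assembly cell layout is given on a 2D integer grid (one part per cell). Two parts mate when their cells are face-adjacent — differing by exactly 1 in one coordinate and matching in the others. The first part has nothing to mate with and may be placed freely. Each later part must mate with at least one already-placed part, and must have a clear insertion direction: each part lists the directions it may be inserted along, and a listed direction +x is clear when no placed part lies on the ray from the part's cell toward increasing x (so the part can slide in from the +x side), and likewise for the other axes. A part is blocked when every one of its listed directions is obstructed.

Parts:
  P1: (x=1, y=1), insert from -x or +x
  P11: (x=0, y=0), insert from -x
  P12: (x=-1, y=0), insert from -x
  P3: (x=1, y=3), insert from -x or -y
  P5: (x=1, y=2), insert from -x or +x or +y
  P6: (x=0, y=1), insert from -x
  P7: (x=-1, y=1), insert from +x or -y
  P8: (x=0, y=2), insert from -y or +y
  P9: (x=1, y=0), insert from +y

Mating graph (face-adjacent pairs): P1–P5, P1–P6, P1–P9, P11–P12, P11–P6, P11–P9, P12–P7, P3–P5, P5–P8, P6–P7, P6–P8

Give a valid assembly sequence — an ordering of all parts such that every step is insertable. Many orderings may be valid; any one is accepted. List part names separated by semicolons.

1. P8@(0, 2) [-y clear] — {P8}
2. P6@(0, 1) [-x clear] — {P6, P8}
3. P7@(-1, 1) [-y clear] — {P6, P7, P8}
4. P11@(0, 0) [-x clear] — {P11, P6, P7, P8}
5. P9@(1, 0) [+y clear] — {P11, P6, P7, P8, P9}
6. P5@(1, 2) [+x clear] — {P11, P5, P6, P7, P8, P9}
7. P1@(1, 1) [+x clear] — {P1, P11, P5, P6, P7, P8, P9}
8. P3@(1, 3) [-x clear] — {P1, P11, P3, P5, P6, P7, P8, P9}
9. P12@(-1, 0) [-x clear] — {P1, P11, P12, P3, P5, P6, P7, P8, P9}

P8; P6; P7; P11; P9; P5; P1; P3; P12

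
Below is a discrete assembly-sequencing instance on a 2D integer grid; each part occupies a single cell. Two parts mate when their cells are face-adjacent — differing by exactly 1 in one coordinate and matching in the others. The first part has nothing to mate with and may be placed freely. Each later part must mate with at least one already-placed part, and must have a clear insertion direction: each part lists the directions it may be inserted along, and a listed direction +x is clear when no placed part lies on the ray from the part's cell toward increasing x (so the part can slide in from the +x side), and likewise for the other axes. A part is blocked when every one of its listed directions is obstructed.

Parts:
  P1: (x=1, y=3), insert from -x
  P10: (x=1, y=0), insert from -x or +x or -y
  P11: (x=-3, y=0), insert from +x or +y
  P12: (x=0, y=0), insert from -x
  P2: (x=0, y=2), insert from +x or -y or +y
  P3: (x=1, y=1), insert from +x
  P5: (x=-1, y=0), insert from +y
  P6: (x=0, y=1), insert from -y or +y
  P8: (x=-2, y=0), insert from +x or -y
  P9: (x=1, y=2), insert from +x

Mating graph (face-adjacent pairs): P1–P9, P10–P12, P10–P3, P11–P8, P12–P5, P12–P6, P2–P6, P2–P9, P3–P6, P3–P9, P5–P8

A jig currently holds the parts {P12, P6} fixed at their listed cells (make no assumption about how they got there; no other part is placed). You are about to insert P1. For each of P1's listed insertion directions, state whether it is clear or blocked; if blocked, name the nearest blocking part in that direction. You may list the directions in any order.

-x: ray from P1(1, 3) has no placed part ⇒ clear

-x: clear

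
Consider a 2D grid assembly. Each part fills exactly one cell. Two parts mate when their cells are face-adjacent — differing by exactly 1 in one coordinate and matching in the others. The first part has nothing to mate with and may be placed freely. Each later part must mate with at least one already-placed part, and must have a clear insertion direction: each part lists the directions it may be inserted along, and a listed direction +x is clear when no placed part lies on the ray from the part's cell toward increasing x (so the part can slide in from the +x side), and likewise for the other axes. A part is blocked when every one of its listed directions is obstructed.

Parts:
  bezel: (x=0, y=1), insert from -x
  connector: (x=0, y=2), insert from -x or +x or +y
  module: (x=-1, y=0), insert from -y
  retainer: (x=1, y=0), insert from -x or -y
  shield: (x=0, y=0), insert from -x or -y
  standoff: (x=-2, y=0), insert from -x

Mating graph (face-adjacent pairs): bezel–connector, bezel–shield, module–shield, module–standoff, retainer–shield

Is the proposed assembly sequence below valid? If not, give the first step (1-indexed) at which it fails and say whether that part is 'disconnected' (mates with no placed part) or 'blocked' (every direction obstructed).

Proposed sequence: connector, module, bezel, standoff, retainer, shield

1. connector@(0, 2) [-x clear] — {connector}
2. module@(-1, 0) — no placed neighbour ⇒ disconnected

Invalid at step 2 (disconnected)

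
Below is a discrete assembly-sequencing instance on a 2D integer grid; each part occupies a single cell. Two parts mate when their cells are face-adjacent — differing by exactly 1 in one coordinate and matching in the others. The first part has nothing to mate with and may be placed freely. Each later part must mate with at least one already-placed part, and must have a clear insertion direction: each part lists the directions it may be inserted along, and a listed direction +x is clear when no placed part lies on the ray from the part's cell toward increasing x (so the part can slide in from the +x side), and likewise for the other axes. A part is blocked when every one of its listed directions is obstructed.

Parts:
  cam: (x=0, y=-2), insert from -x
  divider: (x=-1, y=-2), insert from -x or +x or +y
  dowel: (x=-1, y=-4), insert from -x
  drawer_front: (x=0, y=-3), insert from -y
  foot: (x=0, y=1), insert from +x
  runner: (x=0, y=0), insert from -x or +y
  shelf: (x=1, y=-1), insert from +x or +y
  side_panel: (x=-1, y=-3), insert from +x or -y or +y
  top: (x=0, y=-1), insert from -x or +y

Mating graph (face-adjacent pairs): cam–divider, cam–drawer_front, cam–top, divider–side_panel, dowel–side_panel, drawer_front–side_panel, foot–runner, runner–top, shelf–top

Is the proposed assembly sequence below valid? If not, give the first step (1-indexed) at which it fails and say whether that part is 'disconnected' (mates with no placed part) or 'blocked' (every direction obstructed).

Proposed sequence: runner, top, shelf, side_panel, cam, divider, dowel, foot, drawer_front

Invalid at step 4 (disconnected)

1. runner@(0, 0) [-x clear] — {runner}
2. top@(0, -1) [-x clear] — {runner, top}
3. shelf@(1, -1) [+x clear] — {runner, shelf, top}
4. side_panel@(-1, -3) — no placed neighbour ⇒ disconnected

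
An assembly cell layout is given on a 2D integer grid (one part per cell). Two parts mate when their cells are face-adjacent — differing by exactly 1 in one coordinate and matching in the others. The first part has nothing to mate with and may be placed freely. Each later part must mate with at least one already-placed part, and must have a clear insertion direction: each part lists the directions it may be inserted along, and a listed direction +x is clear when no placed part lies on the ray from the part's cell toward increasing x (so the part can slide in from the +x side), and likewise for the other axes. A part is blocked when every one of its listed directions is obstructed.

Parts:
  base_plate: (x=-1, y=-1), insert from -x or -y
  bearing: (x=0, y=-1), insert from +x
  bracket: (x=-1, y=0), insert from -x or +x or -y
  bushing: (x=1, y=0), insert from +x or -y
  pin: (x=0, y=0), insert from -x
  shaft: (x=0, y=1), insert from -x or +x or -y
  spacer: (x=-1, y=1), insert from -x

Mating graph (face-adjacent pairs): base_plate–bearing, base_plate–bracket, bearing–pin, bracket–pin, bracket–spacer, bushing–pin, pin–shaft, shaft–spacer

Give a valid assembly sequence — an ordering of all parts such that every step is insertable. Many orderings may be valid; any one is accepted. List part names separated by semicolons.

bushing; pin; shaft; bracket; base_plate; bearing; spacer

1. bushing@(1, 0) [+x clear] — {bushing}
2. pin@(0, 0) [-x clear] — {bushing, pin}
3. shaft@(0, 1) [-x clear] — {bushing, pin, shaft}
4. bracket@(-1, 0) [-x clear] — {bracket, bushing, pin, shaft}
5. base_plate@(-1, -1) [-x clear] — {base_plate, bracket, bushing, pin, shaft}
6. bearing@(0, -1) [+x clear] — {base_plate, bearing, bracket, bushing, pin, shaft}
7. spacer@(-1, 1) [-x clear] — {base_plate, bearing, bracket, bushing, pin, shaft, spacer}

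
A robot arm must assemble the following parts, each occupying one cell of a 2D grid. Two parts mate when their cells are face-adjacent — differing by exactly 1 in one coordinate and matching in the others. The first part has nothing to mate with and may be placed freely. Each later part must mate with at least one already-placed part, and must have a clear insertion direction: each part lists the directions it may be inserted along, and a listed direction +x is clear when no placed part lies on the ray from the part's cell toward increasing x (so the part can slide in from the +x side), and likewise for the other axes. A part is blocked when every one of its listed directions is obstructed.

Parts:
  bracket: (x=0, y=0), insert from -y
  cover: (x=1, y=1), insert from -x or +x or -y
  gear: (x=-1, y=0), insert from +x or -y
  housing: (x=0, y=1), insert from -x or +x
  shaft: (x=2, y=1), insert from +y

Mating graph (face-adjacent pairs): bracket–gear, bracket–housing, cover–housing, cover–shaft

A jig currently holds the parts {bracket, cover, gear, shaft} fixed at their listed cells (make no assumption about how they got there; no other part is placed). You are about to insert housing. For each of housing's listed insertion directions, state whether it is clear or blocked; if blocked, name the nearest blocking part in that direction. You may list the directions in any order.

+x: blocked by cover; -x: clear

-x: ray from housing(0, 1) has no placed part ⇒ clear
+x: nearest on ray is cover@(1, 1) ⇒ blocked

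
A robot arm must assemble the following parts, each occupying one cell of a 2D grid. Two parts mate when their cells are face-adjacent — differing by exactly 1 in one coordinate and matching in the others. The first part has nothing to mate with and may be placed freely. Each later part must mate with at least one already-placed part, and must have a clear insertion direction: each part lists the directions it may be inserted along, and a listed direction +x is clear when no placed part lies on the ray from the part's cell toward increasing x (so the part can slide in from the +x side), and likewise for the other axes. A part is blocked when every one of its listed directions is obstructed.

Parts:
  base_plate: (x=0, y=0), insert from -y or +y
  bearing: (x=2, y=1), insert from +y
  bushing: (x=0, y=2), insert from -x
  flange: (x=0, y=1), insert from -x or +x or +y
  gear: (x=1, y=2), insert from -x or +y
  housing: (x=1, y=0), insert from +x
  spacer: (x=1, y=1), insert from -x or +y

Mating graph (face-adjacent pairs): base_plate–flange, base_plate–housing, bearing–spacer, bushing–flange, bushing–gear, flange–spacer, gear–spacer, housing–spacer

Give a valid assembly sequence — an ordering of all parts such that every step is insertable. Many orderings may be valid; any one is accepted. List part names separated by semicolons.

1. base_plate@(0, 0) [-y clear] — {base_plate}
2. housing@(1, 0) [+x clear] — {base_plate, housing}
3. spacer@(1, 1) [-x clear] — {base_plate, housing, spacer}
4. gear@(1, 2) [-x clear] — {base_plate, gear, housing, spacer}
5. bushing@(0, 2) [-x clear] — {base_plate, bushing, gear, housing, spacer}
6. bearing@(2, 1) [+y clear] — {base_plate, bearing, bushing, gear, housing, spacer}
7. flange@(0, 1) [-x clear] — {base_plate, bearing, bushing, flange, gear, housing, spacer}

base_plate; housing; spacer; gear; bushing; bearing; flange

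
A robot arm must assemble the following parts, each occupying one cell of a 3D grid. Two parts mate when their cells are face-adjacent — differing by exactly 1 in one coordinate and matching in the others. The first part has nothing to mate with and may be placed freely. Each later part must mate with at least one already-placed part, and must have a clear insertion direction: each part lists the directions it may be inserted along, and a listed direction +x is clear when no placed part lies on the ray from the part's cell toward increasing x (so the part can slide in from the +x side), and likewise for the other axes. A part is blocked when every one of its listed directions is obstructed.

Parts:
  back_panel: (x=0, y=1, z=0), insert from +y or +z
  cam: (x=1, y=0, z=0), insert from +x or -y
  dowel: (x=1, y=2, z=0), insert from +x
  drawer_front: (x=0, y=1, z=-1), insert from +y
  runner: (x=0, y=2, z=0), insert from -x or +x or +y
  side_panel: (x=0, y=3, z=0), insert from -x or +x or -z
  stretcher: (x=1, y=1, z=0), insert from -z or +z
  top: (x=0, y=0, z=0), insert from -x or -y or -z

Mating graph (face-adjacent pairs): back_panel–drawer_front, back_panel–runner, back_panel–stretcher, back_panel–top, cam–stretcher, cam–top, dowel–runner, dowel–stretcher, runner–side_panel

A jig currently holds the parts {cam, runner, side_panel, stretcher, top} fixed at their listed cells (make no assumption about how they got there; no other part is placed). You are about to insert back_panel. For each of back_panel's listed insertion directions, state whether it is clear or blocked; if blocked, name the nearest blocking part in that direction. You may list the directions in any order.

+y: blocked by runner; +z: clear

+y: nearest on ray is runner@(0, 2, 0) ⇒ blocked
+z: ray from back_panel(0, 1, 0) has no placed part ⇒ clear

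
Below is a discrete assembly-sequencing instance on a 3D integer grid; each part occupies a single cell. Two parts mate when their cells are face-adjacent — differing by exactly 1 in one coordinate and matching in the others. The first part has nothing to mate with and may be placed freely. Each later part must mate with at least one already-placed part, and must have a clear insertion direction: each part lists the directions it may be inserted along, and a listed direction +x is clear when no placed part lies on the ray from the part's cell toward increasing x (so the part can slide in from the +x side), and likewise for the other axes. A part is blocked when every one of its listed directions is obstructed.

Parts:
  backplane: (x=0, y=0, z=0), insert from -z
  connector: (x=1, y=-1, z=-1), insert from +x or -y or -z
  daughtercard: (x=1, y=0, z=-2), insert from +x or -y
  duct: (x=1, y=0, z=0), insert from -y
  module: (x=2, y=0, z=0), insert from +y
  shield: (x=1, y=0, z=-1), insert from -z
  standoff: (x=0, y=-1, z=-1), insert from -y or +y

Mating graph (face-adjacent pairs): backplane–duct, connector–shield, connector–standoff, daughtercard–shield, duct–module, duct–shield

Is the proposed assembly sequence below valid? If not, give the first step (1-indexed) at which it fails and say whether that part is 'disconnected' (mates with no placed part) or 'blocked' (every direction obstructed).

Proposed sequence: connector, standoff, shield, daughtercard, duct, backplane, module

Valid

1. connector@(1, -1, -1) [+x clear] — {connector}
2. standoff@(0, -1, -1) [-y clear] — {connector, standoff}
3. shield@(1, 0, -1) [-z clear] — {connector, shield, standoff}
4. daughtercard@(1, 0, -2) [+x clear] — {connector, daughtercard, shield, standoff}
5. duct@(1, 0, 0) [-y clear] — {connector, daughtercard, duct, shield, standoff}
6. backplane@(0, 0, 0) [-z clear] — {backplane, connector, daughtercard, duct, shield, standoff}
7. module@(2, 0, 0) [+y clear] — {backplane, connector, daughtercard, duct, module, shield, standoff}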